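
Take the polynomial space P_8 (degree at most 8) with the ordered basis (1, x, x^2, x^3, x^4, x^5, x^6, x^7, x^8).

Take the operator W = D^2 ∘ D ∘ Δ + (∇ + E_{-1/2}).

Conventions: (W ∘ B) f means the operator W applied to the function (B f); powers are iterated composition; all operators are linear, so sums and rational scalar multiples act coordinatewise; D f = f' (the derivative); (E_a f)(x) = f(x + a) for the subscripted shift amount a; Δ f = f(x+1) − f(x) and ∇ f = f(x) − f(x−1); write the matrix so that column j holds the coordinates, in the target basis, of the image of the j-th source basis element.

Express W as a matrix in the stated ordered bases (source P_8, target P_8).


image of 1: 1
image of x: x + 1/2
image of x^2: x^2 + x - 3/4
image of x^3: x^3 + (3/2)x^2 - (9/4)x + 7/8
image of x^4: x^4 + 2x^3 - (9/2)x^2 + (7/2)x + 369/16
image of x^5: x^5 + (5/2)x^4 - (15/2)x^3 + (35/4)x^2 + (1845/16)x + 1951/32
image of x^6: x^6 + 3x^5 - (45/4)x^4 + (35/2)x^3 + (5535/16)x^2 + (5853/16)x + 7617/64
image of x^7: x^7 + (7/2)x^6 - (63/4)x^5 + (245/8)x^4 + (12915/16)x^3 + (40971/32)x^2 + (53319/64)x + 27007/128
image of x^8: x^8 + 4x^7 - 21x^6 + 49x^5 + (12915/8)x^4 + (13657/4)x^3 + (53319/16)x^2 + (27007/16)x + 85761/256
each image's coordinates form column j of the matrix

the matrix is [[1, 1/2, -3/4, 7/8, 369/16, 1951/32, 7617/64, 27007/128, 85761/256]; [0, 1, 1, -9/4, 7/2, 1845/16, 5853/16, 53319/64, 27007/16]; [0, 0, 1, 3/2, -9/2, 35/4, 5535/16, 40971/32, 53319/16]; [0, 0, 0, 1, 2, -15/2, 35/2, 12915/16, 13657/4]; [0, 0, 0, 0, 1, 5/2, -45/4, 245/8, 12915/8]; [0, 0, 0, 0, 0, 1, 3, -63/4, 49]; [0, 0, 0, 0, 0, 0, 1, 7/2, -21]; [0, 0, 0, 0, 0, 0, 0, 1, 4]; [0, 0, 0, 0, 0, 0, 0, 0, 1]] (rows listed top to bottom)


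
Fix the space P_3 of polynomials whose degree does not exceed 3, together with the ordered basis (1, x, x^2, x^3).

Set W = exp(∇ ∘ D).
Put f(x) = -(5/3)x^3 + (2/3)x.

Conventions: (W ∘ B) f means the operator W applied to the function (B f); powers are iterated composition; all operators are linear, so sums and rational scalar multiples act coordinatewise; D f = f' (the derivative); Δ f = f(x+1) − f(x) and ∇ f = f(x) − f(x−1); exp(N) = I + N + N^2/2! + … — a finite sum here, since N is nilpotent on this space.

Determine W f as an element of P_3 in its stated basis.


g(x) = -(5/3)x^3 - (28/3)x + 5

order-1 term: -10x + 5
the series for exp(∇ ∘ D) f terminates at order 1
exp(∇ ∘ D) f = -(5/3)x^3 - (28/3)x + 5


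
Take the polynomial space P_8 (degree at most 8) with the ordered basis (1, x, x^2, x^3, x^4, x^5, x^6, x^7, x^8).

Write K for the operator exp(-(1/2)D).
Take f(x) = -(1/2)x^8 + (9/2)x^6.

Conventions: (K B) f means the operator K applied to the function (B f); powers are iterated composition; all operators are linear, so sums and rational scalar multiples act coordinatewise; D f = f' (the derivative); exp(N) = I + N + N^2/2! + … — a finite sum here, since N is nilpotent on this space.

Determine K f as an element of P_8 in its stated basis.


g(x) = -(1/2)x^8 + 2x^7 + x^6 - 10x^5 + (235/16)x^4 - (83/8)x^3 + 4x^2 - (13/16)x + 35/512

order-1 term: 2x^7 - (27/2)x^5
order-2 term: -(7/2)x^6 + (135/8)x^4
order-3 term: (7/2)x^5 - (45/4)x^3
order-4 term: -(35/16)x^4 + (135/32)x^2
order-5 term: (7/8)x^3 - (27/32)x
order-6 term: -(7/32)x^2 + 9/128
order-7 term: (1/32)x
order-8 term: -1/512
the series for exp(-(1/2)D) f terminates at order 8
exp(-(1/2)D) f = -(1/2)x^8 + 2x^7 + x^6 - 10x^5 + (235/16)x^4 - (83/8)x^3 + 4x^2 - (13/16)x + 35/512


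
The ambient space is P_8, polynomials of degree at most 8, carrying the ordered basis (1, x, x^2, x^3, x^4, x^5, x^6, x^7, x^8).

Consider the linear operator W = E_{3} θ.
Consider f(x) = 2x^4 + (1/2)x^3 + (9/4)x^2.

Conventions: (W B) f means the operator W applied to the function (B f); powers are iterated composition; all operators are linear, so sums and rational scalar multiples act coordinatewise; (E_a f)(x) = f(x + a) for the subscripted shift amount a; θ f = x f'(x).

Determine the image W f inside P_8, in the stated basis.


θ f = 8x^4 + (3/2)x^3 + (9/2)x^2
E_{3} θ f = 8x^4 + (195/2)x^3 + 450x^2 + (1863/2)x + 729

g(x) = 8x^4 + (195/2)x^3 + 450x^2 + (1863/2)x + 729


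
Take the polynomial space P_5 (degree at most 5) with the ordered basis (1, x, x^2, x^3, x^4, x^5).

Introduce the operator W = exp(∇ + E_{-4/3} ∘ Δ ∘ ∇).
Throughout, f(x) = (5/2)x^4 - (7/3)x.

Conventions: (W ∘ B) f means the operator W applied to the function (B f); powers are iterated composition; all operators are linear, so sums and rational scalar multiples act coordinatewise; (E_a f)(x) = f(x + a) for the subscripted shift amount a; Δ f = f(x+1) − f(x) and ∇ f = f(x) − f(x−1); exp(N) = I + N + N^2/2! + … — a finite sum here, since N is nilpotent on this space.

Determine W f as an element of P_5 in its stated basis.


the result is g(x) = (5/2)x^4 + 10x^3 + 30x^2 - (97/3)x + 17/2

order-1 term: 10x^3 + 15x^2 - 70x + 107/2
order-2 term: 15x^2 + 30x - 125/2
order-3 term: 10x + 15
order-4 term: 5/2
the series for exp(∇ + E_{-4/3} ∘ Δ ∘ ∇) f terminates at order 4
exp(∇ + E_{-4/3} ∘ Δ ∘ ∇) f = (5/2)x^4 + 10x^3 + 30x^2 - (97/3)x + 17/2


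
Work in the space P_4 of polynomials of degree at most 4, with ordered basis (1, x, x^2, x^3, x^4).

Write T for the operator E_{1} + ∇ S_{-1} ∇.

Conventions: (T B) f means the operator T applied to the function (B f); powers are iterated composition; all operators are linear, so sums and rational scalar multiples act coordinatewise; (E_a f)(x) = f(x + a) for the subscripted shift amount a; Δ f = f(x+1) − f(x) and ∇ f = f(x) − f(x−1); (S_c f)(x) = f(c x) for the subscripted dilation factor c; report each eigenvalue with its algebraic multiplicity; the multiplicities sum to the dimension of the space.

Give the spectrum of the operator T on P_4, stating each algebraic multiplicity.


image of 1: 1
image of x: x + 1
image of x^2: x^2 + 2x - 1
image of x^3: x^3 + 3x^2 + 9x + 1
image of x^4: x^4 + 4x^3 - 6x^2 + 4x - 1
the matrix is upper triangular; its diagonal is (1, 1, 1, 1, 1)
for a triangular matrix the eigenvalues are the diagonal entries, with algebraic multiplicity their repetition count

λ = 1 (multiplicity 5)


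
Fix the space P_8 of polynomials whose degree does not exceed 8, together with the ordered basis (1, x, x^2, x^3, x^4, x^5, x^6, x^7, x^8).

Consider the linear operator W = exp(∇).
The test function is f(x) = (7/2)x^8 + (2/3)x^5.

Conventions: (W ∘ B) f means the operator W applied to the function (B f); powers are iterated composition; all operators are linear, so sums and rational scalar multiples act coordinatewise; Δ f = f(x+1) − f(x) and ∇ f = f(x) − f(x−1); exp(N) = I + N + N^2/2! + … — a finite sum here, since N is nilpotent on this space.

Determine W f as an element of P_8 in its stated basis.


order-1 term: 28x^7 - 98x^6 + 196x^5 - (725/3)x^4 + (568/3)x^3 - (274/3)x^2 + (74/3)x - 17/6
order-2 term: 98x^6 - 588x^5 + 1715x^4 - (8800/3)x^3 + 3018x^2 - (5222/3)x + 869/2
order-3 term: 196x^5 - 1470x^4 + 4900x^3 - (26440/3)x^2 + 8408x - 10093/3
order-4 term: 245x^4 - 1960x^3 + 6370x^2 - (29390/3)x + 35681/6
order-5 term: 196x^3 - 1470x^2 + 3920x - 11023/3
order-6 term: 98x^2 - 588x + 931
order-7 term: 28x - 98
order-8 term: 7/2
the series for exp(∇) f terminates at order 8
exp(∇) f = (7/2)x^8 + 28x^7 - (586/3)x^5 + (745/3)x^4 + 392x^3 - (2666/3)x^2 + (766/3)x + 529/3

the image equals g(x) = (7/2)x^8 + 28x^7 - (586/3)x^5 + (745/3)x^4 + 392x^3 - (2666/3)x^2 + (766/3)x + 529/3


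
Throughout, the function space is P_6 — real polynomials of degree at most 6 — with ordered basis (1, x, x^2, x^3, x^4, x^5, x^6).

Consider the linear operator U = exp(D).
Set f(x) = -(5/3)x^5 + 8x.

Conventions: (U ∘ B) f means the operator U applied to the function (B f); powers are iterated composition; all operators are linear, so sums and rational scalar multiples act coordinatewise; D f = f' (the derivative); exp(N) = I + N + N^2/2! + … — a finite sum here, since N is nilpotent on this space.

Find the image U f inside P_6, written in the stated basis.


the image equals g(x) = -(5/3)x^5 - (25/3)x^4 - (50/3)x^3 - (50/3)x^2 - (1/3)x + 19/3

order-1 term: -(25/3)x^4 + 8
order-2 term: -(50/3)x^3
order-3 term: -(50/3)x^2
order-4 term: -(25/3)x
order-5 term: -5/3
the series for exp(D) f terminates at order 5
exp(D) f = -(5/3)x^5 - (25/3)x^4 - (50/3)x^3 - (50/3)x^2 - (1/3)x + 19/3


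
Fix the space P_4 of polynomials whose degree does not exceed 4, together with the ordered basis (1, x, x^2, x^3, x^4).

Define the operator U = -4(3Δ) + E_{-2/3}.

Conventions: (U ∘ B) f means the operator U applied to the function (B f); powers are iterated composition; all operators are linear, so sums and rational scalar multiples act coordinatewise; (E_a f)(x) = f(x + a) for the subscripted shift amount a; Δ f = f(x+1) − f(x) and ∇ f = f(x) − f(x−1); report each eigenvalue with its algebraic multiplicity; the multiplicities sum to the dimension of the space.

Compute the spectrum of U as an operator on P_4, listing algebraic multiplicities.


image of 1: 1
image of x: x - 38/3
image of x^2: x^2 - (76/3)x - 104/9
image of x^3: x^3 - 38x^2 - (104/3)x - 332/27
image of x^4: x^4 - (152/3)x^3 - (208/3)x^2 - (1328/27)x - 956/81
the matrix is upper triangular; its diagonal is (1, 1, 1, 1, 1)
for a triangular matrix the eigenvalues are the diagonal entries, with algebraic multiplicity their repetition count

λ = 1 (multiplicity 5)


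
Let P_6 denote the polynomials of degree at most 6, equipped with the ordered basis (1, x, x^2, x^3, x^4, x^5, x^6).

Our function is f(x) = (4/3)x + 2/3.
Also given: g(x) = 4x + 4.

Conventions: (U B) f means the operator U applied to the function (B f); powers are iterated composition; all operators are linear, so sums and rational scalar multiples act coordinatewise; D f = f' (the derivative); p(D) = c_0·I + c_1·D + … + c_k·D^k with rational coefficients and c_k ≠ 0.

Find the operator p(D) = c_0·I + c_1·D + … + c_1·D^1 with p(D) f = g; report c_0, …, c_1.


c_0 = 3, c_1 = 3/2

D^0 f = (4/3)x + 2/3
D^1 f = 4/3
matching coefficients of g against c_0 f + c_1 Df + … from the top degree down determines the c_i
solution: c_0 = 3, c_1 = 3/2


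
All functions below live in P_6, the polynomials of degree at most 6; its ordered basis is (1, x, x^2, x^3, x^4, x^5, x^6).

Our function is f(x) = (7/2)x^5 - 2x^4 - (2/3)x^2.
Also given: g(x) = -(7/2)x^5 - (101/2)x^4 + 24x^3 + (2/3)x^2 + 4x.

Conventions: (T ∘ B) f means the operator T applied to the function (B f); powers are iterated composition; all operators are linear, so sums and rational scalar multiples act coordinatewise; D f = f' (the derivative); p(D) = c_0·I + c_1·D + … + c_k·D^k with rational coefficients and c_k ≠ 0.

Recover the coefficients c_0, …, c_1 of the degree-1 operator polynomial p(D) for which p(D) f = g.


c_0 = -1, c_1 = -3

D^0 f = (7/2)x^5 - 2x^4 - (2/3)x^2
D^1 f = (35/2)x^4 - 8x^3 - (4/3)x
matching coefficients of g against c_0 f + c_1 Df + … from the top degree down determines the c_i
solution: c_0 = -1, c_1 = -3


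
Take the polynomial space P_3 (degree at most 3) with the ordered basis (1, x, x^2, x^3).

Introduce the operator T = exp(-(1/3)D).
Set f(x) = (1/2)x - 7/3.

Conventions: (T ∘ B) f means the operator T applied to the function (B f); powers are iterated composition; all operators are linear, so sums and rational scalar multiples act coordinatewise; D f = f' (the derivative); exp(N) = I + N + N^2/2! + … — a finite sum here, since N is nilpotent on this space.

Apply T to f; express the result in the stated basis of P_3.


order-1 term: -1/6
the series for exp(-(1/3)D) f terminates at order 1
exp(-(1/3)D) f = (1/2)x - 5/2

the result is g(x) = (1/2)x - 5/2


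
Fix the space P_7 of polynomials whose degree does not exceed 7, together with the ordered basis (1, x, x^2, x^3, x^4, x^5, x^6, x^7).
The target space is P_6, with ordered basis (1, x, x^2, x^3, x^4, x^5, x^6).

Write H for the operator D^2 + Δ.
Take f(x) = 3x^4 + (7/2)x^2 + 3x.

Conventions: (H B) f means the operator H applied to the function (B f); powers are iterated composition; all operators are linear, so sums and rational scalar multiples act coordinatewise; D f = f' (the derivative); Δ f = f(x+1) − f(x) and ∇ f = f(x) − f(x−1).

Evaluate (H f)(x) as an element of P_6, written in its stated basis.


D f = 12x^3 + 7x + 3
D D f = 36x^2 + 7
Δ f = 12x^3 + 18x^2 + 19x + 19/2
(D^2 + Δ) f = 12x^3 + 54x^2 + 19x + 33/2

the result is g(x) = 12x^3 + 54x^2 + 19x + 33/2


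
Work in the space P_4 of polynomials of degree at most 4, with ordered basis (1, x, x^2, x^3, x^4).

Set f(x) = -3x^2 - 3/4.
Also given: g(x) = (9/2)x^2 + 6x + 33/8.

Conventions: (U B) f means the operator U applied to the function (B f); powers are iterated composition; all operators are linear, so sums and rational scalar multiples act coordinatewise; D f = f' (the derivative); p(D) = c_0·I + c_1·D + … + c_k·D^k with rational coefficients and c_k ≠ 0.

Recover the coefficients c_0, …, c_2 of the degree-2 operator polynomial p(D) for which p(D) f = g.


p(D) = -(3/2)·I − D − (1/2)·D^2, i.e. c_0 = -3/2, c_1 = -1, c_2 = -1/2

D^0 f = -3x^2 - 3/4
D^1 f = -6x
D^2 f = -6
matching coefficients of g against c_0 f + c_1 Df + … from the top degree down determines the c_i
solution: c_0 = -3/2, c_1 = -1, c_2 = -1/2


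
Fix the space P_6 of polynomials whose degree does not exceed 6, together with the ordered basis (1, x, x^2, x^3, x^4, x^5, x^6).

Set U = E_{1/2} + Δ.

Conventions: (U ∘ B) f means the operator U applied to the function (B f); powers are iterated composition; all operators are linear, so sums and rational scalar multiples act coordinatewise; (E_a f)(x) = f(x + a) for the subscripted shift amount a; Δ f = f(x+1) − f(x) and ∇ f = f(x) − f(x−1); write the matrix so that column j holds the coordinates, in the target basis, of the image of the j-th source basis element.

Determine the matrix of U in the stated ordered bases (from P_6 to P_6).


image of 1: 1
image of x: x + 3/2
image of x^2: x^2 + 3x + 5/4
image of x^3: x^3 + (9/2)x^2 + (15/4)x + 9/8
image of x^4: x^4 + 6x^3 + (15/2)x^2 + (9/2)x + 17/16
image of x^5: x^5 + (15/2)x^4 + (25/2)x^3 + (45/4)x^2 + (85/16)x + 33/32
image of x^6: x^6 + 9x^5 + (75/4)x^4 + (45/2)x^3 + (255/16)x^2 + (99/16)x + 65/64
each image's coordinates form column j of the matrix

the matrix is [[1, 3/2, 5/4, 9/8, 17/16, 33/32, 65/64]; [0, 1, 3, 15/4, 9/2, 85/16, 99/16]; [0, 0, 1, 9/2, 15/2, 45/4, 255/16]; [0, 0, 0, 1, 6, 25/2, 45/2]; [0, 0, 0, 0, 1, 15/2, 75/4]; [0, 0, 0, 0, 0, 1, 9]; [0, 0, 0, 0, 0, 0, 1]] (rows listed top to bottom)


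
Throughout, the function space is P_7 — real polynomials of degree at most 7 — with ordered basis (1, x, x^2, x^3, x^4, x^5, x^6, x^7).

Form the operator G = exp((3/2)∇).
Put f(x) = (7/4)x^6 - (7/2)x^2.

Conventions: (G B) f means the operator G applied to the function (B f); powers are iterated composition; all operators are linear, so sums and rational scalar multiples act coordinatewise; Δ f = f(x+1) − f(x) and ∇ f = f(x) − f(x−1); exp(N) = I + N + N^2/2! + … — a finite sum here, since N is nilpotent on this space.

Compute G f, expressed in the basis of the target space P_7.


g(x) = (7/4)x^6 + (63/4)x^5 + (315/16)x^4 - (525/8)x^3 - (1799/64)x^2 + (5439/64)x - 4683/256

order-1 term: (63/4)x^5 - (315/8)x^4 + (105/2)x^3 - (315/8)x^2 + (21/4)x + 21/8
order-2 term: (945/16)x^4 - (945/4)x^3 + (6615/16)x^2 - (2835/8)x + 1827/16
order-3 term: (945/8)x^3 - (8505/16)x^2 + (14175/16)x - 8505/16
order-4 term: (8505/64)x^2 - (8505/16)x + 36855/64
order-5 term: (5103/64)x - 25515/128
order-6 term: 5103/256
the series for exp((3/2)∇) f terminates at order 6
exp((3/2)∇) f = (7/4)x^6 + (63/4)x^5 + (315/16)x^4 - (525/8)x^3 - (1799/64)x^2 + (5439/64)x - 4683/256


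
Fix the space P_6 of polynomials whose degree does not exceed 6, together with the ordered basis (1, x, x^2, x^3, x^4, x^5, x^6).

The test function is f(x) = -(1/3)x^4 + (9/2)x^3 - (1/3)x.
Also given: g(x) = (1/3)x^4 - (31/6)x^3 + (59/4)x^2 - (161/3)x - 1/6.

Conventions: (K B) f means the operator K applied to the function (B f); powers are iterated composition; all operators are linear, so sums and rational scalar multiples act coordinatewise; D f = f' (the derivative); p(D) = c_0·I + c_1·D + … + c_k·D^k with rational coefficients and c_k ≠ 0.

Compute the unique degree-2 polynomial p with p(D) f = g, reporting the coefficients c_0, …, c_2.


c_0 = -1, c_1 = 1/2, c_2 = -2

D^0 f = -(1/3)x^4 + (9/2)x^3 - (1/3)x
D^1 f = -(4/3)x^3 + (27/2)x^2 - 1/3
D^2 f = -4x^2 + 27x
matching coefficients of g against c_0 f + c_1 Df + … from the top degree down determines the c_i
solution: c_0 = -1, c_1 = 1/2, c_2 = -2


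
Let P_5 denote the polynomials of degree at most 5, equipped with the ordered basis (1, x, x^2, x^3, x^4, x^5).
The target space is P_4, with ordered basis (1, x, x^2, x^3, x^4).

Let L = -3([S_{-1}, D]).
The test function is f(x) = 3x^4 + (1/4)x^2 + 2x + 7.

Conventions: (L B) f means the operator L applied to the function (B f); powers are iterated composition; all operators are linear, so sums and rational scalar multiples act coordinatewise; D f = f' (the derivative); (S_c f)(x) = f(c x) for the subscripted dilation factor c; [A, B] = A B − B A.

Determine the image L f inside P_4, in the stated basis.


D f = 12x^3 + (1/2)x + 2
S_{-1} D f = -12x^3 - (1/2)x + 2
S_{-1} f = 3x^4 + (1/4)x^2 - 2x + 7
D S_{-1} f = 12x^3 + (1/2)x - 2
[S_{-1}, D] f = -24x^3 - x + 4
(-3([S_{-1}, D])) f = 72x^3 + 3x - 12

the image equals g(x) = 72x^3 + 3x - 12


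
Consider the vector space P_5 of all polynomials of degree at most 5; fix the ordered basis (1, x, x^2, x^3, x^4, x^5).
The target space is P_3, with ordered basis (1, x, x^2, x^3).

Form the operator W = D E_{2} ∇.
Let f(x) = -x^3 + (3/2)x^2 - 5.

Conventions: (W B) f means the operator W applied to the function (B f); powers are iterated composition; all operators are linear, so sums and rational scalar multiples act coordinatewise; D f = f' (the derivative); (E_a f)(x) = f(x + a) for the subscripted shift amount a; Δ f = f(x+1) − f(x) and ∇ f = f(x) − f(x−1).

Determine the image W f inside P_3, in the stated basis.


the image equals g(x) = -6x - 6

∇ f = -3x^2 + 6x - 5/2
E_{2} ∇ f = -3x^2 - 6x - 5/2
D E_{2} ∇ f = -6x - 6


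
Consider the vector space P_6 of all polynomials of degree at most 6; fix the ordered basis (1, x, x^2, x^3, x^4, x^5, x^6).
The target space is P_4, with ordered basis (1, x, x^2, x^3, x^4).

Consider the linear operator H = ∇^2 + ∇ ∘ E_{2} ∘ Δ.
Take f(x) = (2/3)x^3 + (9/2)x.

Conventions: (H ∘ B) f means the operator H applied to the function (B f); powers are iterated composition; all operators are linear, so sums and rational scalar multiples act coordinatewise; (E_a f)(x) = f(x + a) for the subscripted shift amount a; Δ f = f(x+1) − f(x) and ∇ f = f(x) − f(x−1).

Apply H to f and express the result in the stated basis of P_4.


∇ f = 2x^2 - 2x + 31/6
∇ ∇ f = 4x - 4
Δ f = 2x^2 + 2x + 31/6
E_{2} Δ f = 2x^2 + 10x + 103/6
∇ E_{2} Δ f = 4x + 8
(∇^2 + ∇ ∘ E_{2} ∘ Δ) f = 8x + 4

the image equals g(x) = 8x + 4


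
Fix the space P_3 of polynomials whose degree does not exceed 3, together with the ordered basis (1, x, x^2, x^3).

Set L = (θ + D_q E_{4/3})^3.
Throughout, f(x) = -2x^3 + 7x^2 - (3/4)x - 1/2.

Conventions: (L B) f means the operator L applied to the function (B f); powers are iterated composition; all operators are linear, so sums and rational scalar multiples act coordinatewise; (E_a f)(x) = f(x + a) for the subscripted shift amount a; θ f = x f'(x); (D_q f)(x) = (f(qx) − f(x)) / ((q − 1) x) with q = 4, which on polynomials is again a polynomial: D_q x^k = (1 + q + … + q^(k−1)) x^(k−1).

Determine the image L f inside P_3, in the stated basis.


the image equals g(x) = -54x^3 - 742x^2 - (6143/4)x - 10165/12

θ f = -6x^3 + 14x^2 - (3/4)x
E_{4/3} f = -2x^3 - x^2 + (29/4)x + 335/54
D_q E_{4/3} f = -42x^2 - 5x + 29/4
(θ + D_q E_{4/3}) f = -6x^3 - 28x^2 - (23/4)x + 29/4
θ (θ + D_q E_{4/3}) f = -18x^3 - 56x^2 - (23/4)x
E_{4/3} (θ + D_q E_{4/3}) f = -6x^3 - 52x^2 - (1349/12)x - 773/12
D_q E_{4/3} (θ + D_q E_{4/3}) f = -126x^2 - 260x - 1349/12
(θ + D_q E_{4/3}) (θ + D_q E_{4/3}) f = -18x^3 - 182x^2 - (1063/4)x - 1349/12
θ (θ + D_q E_{4/3}) (θ + D_q E_{4/3}) f = -54x^3 - 364x^2 - (1063/4)x
E_{4/3} (θ + D_q E_{4/3}) (θ + D_q E_{4/3}) f = -18x^3 - 254x^2 - (10165/12)x - 29987/36
D_q E_{4/3} (θ + D_q E_{4/3}) (θ + D_q E_{4/3}) f = -378x^2 - 1270x - 10165/12
(θ + D_q E_{4/3}) (θ + D_q E_{4/3}) (θ + D_q E_{4/3}) f = -54x^3 - 742x^2 - (6143/4)x - 10165/12


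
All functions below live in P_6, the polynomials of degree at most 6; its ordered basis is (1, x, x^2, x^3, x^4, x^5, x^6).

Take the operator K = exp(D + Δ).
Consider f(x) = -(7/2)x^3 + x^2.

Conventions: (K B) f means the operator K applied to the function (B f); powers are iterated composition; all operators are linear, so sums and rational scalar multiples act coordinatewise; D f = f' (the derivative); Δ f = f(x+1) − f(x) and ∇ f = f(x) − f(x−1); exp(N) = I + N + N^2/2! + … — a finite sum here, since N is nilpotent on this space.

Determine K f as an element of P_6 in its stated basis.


the image equals g(x) = -(7/2)x^3 - 20x^2 - (97/2)x - 95/2

order-1 term: -21x^2 - (13/2)x - 5/2
order-2 term: -42x - 17
order-3 term: -28
the series for exp(D + Δ) f terminates at order 3
exp(D + Δ) f = -(7/2)x^3 - 20x^2 - (97/2)x - 95/2


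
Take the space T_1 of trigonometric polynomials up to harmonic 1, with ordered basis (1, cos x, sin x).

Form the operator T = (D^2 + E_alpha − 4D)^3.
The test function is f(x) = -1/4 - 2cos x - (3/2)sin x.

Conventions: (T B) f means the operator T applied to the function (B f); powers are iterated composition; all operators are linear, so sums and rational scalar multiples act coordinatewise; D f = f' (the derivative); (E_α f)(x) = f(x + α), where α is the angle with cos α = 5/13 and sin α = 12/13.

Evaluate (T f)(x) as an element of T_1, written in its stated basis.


D f = -(3/2)cos x + 2sin x
D D f = 2cos x + (3/2)sin x
E_alpha f = -1/4 - (28/13)cos x + (33/26)sin x
D f = -(3/2)cos x + 2sin x
(-4D) f = 6cos x - 8sin x
(D^2 + E_alpha − 4D) f = -1/4 + (76/13)cos x - (68/13)sin x
D (D^2 + E_alpha − 4D) f = -(68/13)cos x - (76/13)sin x
D D (D^2 + E_alpha − 4D) f = -(76/13)cos x + (68/13)sin x
E_alpha (D^2 + E_alpha − 4D) f = -1/4 - (436/169)cos x - (1252/169)sin x
D (D^2 + E_alpha − 4D) f = -(68/13)cos x - (76/13)sin x
(-4D) (D^2 + E_alpha − 4D) f = (272/13)cos x + (304/13)sin x
(D^2 + E_alpha − 4D) (D^2 + E_alpha − 4D) f = -1/4 + (2112/169)cos x + (3584/169)sin x
D (D^2 + E_alpha − 4D) (D^2 + E_alpha − 4D) f = (3584/169)cos x - (2112/169)sin x
D D (D^2 + E_alpha − 4D) (D^2 + E_alpha − 4D) f = -(2112/169)cos x - (3584/169)sin x
E_alpha (D^2 + E_alpha − 4D) (D^2 + E_alpha − 4D) f = -1/4 + (53568/2197)cos x - (7424/2197)sin x
D (D^2 + E_alpha − 4D) (D^2 + E_alpha − 4D) f = (3584/169)cos x - (2112/169)sin x
(-4D) (D^2 + E_alpha − 4D) (D^2 + E_alpha − 4D) f = -(14336/169)cos x + (8448/169)sin x
(D^2 + E_alpha − 4D) (D^2 + E_alpha − 4D) (D^2 + E_alpha − 4D) f = -1/4 - (160256/2197)cos x + (55808/2197)sin x

the image equals g(x) = -1/4 - (160256/2197)cos x + (55808/2197)sin x


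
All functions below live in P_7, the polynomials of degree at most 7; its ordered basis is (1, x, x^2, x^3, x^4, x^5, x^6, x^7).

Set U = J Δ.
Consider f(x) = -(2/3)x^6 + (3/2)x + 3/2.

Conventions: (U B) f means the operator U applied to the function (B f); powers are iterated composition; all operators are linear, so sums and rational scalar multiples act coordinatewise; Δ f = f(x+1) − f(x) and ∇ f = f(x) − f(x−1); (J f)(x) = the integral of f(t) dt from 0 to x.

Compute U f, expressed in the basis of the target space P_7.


g(x) = -(2/3)x^6 - 2x^5 - (10/3)x^4 - (10/3)x^3 - 2x^2 + (5/6)x

Δ f = -4x^5 - 10x^4 - (40/3)x^3 - 10x^2 - 4x + 5/6
J Δ f = -(2/3)x^6 - 2x^5 - (10/3)x^4 - (10/3)x^3 - 2x^2 + (5/6)x


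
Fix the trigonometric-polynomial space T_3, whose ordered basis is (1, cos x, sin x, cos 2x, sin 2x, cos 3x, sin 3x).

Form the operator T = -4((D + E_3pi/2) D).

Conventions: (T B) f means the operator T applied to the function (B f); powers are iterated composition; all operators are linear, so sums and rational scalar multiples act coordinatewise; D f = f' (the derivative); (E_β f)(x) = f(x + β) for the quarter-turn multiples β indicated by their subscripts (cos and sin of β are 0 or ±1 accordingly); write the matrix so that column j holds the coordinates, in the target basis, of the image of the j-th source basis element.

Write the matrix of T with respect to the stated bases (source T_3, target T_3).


the matrix is [[0, 0, 0, 0, 0, 0, 0]; [0, 0, 0, 0, 0, 0, 0]; [0, 0, 0, 0, 0, 0, 0]; [0, 0, 0, 16, 8, 0, 0]; [0, 0, 0, -8, 16, 0, 0]; [0, 0, 0, 0, 0, 48, 0]; [0, 0, 0, 0, 0, 0, 48]] (rows listed top to bottom)

image of 1: 0
image of cos x: 0
image of sin x: 0
image of cos 2x: 16cos 2x - 8sin 2x
image of sin 2x: 8cos 2x + 16sin 2x
image of cos 3x: 48cos 3x
image of sin 3x: 48sin 3x
each image's coordinates form column j of the matrix


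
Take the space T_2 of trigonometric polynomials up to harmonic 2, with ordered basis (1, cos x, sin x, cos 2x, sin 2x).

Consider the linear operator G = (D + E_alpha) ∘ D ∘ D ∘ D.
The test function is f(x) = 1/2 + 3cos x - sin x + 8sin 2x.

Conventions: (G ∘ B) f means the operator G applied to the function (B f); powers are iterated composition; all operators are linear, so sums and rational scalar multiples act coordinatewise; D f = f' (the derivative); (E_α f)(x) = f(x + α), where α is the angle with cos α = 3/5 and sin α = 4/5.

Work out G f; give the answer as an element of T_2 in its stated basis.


g(x) = 6cos x + (448/25)cos 2x + (4736/25)sin 2x

D f = -cos x - 3sin x + 16cos 2x
D D f = -3cos x + sin x - 32sin 2x
D D D f = cos x + 3sin x - 64cos 2x
D (D ∘ D ∘ D) f = 3cos x - sin x + 128sin 2x
E_alpha (D ∘ D ∘ D) f = 3cos x + sin x + (448/25)cos 2x + (1536/25)sin 2x
(D + E_alpha) (D ∘ D ∘ D) f = 6cos x + (448/25)cos 2x + (4736/25)sin 2x


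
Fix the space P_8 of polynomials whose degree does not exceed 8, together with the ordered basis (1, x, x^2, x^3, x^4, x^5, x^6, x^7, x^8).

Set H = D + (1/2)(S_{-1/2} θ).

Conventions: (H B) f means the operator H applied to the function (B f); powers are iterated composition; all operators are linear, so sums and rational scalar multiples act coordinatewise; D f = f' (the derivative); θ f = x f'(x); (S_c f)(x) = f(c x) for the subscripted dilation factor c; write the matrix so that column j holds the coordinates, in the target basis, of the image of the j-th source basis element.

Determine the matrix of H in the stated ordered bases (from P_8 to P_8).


the matrix is [[0, 1, 0, 0, 0, 0, 0, 0, 0]; [0, -1/4, 2, 0, 0, 0, 0, 0, 0]; [0, 0, 1/4, 3, 0, 0, 0, 0, 0]; [0, 0, 0, -3/16, 4, 0, 0, 0, 0]; [0, 0, 0, 0, 1/8, 5, 0, 0, 0]; [0, 0, 0, 0, 0, -5/64, 6, 0, 0]; [0, 0, 0, 0, 0, 0, 3/64, 7, 0]; [0, 0, 0, 0, 0, 0, 0, -7/256, 8]; [0, 0, 0, 0, 0, 0, 0, 0, 1/64]] (rows listed top to bottom)

image of 1: 0
image of x: -(1/4)x + 1
image of x^2: (1/4)x^2 + 2x
image of x^3: -(3/16)x^3 + 3x^2
image of x^4: (1/8)x^4 + 4x^3
image of x^5: -(5/64)x^5 + 5x^4
image of x^6: (3/64)x^6 + 6x^5
image of x^7: -(7/256)x^7 + 7x^6
image of x^8: (1/64)x^8 + 8x^7
each image's coordinates form column j of the matrix


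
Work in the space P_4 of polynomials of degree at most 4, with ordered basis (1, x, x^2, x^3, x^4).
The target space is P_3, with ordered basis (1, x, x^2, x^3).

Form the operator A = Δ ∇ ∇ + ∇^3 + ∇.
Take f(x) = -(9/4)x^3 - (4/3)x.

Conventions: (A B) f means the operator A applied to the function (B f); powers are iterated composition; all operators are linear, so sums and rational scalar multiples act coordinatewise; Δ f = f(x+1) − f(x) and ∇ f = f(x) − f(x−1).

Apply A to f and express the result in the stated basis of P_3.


the image equals g(x) = -(27/4)x^2 + (27/4)x - 367/12

∇ f = -(27/4)x^2 + (27/4)x - 43/12
∇ ∇ f = -(27/2)x + 27/2
Δ ∇ ∇ f = -27/2
∇ f = -(27/4)x^2 + (27/4)x - 43/12
∇ ∇ f = -(27/2)x + 27/2
∇ ∇ ∇ f = -27/2
∇ f = -(27/4)x^2 + (27/4)x - 43/12
(Δ ∇ ∇ + ∇^3 + ∇) f = -(27/4)x^2 + (27/4)x - 367/12


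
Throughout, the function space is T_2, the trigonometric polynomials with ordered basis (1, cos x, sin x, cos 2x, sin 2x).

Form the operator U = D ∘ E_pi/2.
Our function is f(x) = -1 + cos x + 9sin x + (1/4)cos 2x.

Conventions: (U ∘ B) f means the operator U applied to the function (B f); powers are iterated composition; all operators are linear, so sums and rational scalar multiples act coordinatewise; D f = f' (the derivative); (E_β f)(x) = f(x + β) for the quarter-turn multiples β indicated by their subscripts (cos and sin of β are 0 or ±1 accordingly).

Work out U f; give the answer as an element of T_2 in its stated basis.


E_pi/2 f = -1 + 9cos x - sin x - (1/4)cos 2x
D E_pi/2 f = -cos x - 9sin x + (1/2)sin 2x

the result is g(x) = -cos x - 9sin x + (1/2)sin 2x


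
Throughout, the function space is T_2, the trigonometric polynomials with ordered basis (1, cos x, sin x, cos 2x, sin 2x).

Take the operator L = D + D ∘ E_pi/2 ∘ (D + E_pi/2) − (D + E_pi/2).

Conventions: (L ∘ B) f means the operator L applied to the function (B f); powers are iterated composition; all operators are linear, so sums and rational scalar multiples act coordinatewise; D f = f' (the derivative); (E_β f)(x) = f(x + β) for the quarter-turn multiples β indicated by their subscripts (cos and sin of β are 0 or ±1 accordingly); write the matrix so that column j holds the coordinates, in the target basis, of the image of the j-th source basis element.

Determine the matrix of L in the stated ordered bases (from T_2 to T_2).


image of 1: -1
image of cos x: 3sin x
image of sin x: -3cos x
image of cos 2x: 5cos 2x - 2sin 2x
image of sin 2x: 2cos 2x + 5sin 2x
each image's coordinates form column j of the matrix

the matrix is [[-1, 0, 0, 0, 0]; [0, 0, -3, 0, 0]; [0, 3, 0, 0, 0]; [0, 0, 0, 5, 2]; [0, 0, 0, -2, 5]] (rows listed top to bottom)


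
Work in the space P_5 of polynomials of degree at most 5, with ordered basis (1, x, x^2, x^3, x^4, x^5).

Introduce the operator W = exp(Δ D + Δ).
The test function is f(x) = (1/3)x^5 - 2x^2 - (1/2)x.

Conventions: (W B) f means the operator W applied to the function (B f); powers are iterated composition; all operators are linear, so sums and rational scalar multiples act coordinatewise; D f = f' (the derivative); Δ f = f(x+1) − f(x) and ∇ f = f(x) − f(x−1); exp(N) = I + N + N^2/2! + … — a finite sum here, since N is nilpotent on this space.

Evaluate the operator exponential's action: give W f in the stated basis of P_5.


g(x) = (1/3)x^5 + (5/3)x^4 + (40/3)x^3 + (134/3)x^2 + (643/6)x + 221/2

order-1 term: (5/3)x^4 + 10x^3 + (40/3)x^2 + (13/3)x - 9/2
order-2 term: (10/3)x^3 + 30x^2 + (215/3)x + 139/3
order-3 term: (10/3)x^2 + 30x + 175/3
order-4 term: (5/3)x + 10
order-5 term: 1/3
the series for exp(Δ D + Δ) f terminates at order 5
exp(Δ D + Δ) f = (1/3)x^5 + (5/3)x^4 + (40/3)x^3 + (134/3)x^2 + (643/6)x + 221/2


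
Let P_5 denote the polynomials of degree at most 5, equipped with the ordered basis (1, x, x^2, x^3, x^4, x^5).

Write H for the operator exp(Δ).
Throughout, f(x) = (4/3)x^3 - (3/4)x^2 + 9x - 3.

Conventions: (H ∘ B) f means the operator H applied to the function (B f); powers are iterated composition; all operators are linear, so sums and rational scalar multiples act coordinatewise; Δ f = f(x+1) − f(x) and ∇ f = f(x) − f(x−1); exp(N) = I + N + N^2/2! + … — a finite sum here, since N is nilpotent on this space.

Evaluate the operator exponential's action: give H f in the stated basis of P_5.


the result is g(x) = (4/3)x^3 + (13/4)x^2 + (31/2)x + 67/6

order-1 term: 4x^2 + (5/2)x + 115/12
order-2 term: 4x + 13/4
order-3 term: 4/3
the series for exp(Δ) f terminates at order 3
exp(Δ) f = (4/3)x^3 + (13/4)x^2 + (31/2)x + 67/6


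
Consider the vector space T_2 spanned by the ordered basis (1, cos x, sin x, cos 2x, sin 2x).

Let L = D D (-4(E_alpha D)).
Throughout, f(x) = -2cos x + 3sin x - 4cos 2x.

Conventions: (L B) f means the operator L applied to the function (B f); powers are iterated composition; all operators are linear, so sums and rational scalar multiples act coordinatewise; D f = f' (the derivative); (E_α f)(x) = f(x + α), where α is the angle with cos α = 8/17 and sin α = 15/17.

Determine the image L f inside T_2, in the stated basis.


D f = 3cos x + 2sin x + 8sin 2x
E_alpha D f = (54/17)cos x - (29/17)sin x + (1920/289)cos 2x - (1288/289)sin 2x
(-4(E_alpha D)) f = -(216/17)cos x + (116/17)sin x - (7680/289)cos 2x + (5152/289)sin 2x
D (-4(E_alpha D)) f = (116/17)cos x + (216/17)sin x + (10304/289)cos 2x + (15360/289)sin 2x
D D (-4(E_alpha D)) f = (216/17)cos x - (116/17)sin x + (30720/289)cos 2x - (20608/289)sin 2x

g(x) = (216/17)cos x - (116/17)sin x + (30720/289)cos 2x - (20608/289)sin 2x


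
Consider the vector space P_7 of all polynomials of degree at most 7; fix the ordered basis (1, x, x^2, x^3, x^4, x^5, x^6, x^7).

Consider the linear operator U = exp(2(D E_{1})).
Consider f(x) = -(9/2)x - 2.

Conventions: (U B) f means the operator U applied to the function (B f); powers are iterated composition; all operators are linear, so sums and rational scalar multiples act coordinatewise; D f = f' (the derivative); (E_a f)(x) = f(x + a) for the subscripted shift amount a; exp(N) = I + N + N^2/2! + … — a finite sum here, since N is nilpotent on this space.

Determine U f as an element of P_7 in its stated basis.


g(x) = -(9/2)x - 11

order-1 term: -9
the series for exp(2(D E_{1})) f terminates at order 1
exp(2(D E_{1})) f = -(9/2)x - 11


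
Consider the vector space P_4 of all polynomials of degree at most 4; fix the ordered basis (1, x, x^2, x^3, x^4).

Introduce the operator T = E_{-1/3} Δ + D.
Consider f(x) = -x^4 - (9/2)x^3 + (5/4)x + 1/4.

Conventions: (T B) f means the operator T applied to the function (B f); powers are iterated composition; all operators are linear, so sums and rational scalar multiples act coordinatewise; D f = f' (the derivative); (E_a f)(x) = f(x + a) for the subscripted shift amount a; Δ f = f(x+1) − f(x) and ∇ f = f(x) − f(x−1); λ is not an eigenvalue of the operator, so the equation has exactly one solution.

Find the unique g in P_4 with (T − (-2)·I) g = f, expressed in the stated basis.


the image equals g(x) = -(1/2)x^4 - (1/4)x^3 + (5/4)x^2 - (17/12)x + 307/216

write g with unknown coordinates in the stated basis and equate coefficients in (T − (-2)·I) g = f
solving from the highest basis element down gives g = -(1/2)x^4 - (1/4)x^3 + (5/4)x^2 - (17/12)x + 307/216
check: T g = -4x^3 - (5/2)x^2 + (49/12)x - 70/27
so T g − (-2)·g = -x^4 - (9/2)x^3 + (5/4)x + 1/4 = f ✓


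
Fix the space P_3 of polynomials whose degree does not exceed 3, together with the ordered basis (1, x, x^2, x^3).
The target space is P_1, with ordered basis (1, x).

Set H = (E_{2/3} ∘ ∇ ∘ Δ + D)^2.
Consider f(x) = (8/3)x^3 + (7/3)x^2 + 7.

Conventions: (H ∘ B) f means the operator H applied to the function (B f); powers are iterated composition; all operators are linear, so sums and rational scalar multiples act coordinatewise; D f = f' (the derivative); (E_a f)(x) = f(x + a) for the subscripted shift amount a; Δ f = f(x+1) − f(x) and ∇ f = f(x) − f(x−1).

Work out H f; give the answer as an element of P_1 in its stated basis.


Δ f = 8x^2 + (38/3)x + 5
∇ Δ f = 16x + 14/3
E_{2/3} ∇ Δ f = 16x + 46/3
D f = 8x^2 + (14/3)x
(E_{2/3} ∘ ∇ ∘ Δ + D) f = 8x^2 + (62/3)x + 46/3
Δ (E_{2/3} ∘ ∇ ∘ Δ + D) f = 16x + 86/3
∇ Δ (E_{2/3} ∘ ∇ ∘ Δ + D) f = 16
E_{2/3} ∇ Δ (E_{2/3} ∘ ∇ ∘ Δ + D) f = 16
D (E_{2/3} ∘ ∇ ∘ Δ + D) f = 16x + 62/3
(E_{2/3} ∘ ∇ ∘ Δ + D) (E_{2/3} ∘ ∇ ∘ Δ + D) f = 16x + 110/3

g(x) = 16x + 110/3


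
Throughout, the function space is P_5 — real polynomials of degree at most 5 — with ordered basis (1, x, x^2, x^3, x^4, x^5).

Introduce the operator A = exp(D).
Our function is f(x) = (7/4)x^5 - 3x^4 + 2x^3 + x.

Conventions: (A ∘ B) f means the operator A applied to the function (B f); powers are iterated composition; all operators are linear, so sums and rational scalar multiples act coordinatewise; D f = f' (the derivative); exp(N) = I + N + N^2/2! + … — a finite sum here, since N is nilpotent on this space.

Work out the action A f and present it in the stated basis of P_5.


order-1 term: (35/4)x^4 - 12x^3 + 6x^2 + 1
order-2 term: (35/2)x^3 - 18x^2 + 6x
order-3 term: (35/2)x^2 - 12x + 2
order-4 term: (35/4)x - 3
order-5 term: 7/4
the series for exp(D) f terminates at order 5
exp(D) f = (7/4)x^5 + (23/4)x^4 + (15/2)x^3 + (11/2)x^2 + (15/4)x + 7/4

the image equals g(x) = (7/4)x^5 + (23/4)x^4 + (15/2)x^3 + (11/2)x^2 + (15/4)x + 7/4


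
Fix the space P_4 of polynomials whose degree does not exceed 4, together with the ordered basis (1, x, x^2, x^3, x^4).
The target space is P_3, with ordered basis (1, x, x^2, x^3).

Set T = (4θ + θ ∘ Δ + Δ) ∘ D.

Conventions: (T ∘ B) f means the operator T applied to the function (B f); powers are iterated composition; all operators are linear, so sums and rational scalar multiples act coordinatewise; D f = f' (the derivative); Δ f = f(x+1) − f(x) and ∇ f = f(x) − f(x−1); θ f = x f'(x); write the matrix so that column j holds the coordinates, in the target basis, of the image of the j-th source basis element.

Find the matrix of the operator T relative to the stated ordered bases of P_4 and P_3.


image of 1: 0
image of x: 0
image of x^2: 8x + 2
image of x^3: 24x^2 + 12x + 3
image of x^4: 48x^3 + 36x^2 + 24x + 4
each image's coordinates form column j of the matrix

the matrix is [[0, 0, 2, 3, 4]; [0, 0, 8, 12, 24]; [0, 0, 0, 24, 36]; [0, 0, 0, 0, 48]] (rows listed top to bottom)


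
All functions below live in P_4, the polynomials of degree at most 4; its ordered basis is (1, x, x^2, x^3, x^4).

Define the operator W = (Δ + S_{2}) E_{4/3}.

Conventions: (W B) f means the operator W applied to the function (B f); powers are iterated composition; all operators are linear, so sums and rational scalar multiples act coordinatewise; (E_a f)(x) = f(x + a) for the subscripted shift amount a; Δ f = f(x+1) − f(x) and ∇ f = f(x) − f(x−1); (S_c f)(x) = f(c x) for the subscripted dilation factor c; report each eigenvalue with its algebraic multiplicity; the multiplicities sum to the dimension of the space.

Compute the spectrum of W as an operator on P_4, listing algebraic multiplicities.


λ = 1 (multiplicity 1), λ = 2 (multiplicity 1), λ = 4 (multiplicity 1), λ = 8 (multiplicity 1), λ = 16 (multiplicity 1)

image of 1: 1
image of x: 2x + 7/3
image of x^2: 4x^2 + (22/3)x + 49/9
image of x^3: 8x^3 + 19x^2 + (65/3)x + 343/27
image of x^4: 16x^4 + (140/3)x^3 + (194/3)x^2 + (1628/27)x + 2401/81
the matrix is upper triangular; its diagonal is (1, 2, 4, 8, 16)
for a triangular matrix the eigenvalues are the diagonal entries, with algebraic multiplicity their repetition count


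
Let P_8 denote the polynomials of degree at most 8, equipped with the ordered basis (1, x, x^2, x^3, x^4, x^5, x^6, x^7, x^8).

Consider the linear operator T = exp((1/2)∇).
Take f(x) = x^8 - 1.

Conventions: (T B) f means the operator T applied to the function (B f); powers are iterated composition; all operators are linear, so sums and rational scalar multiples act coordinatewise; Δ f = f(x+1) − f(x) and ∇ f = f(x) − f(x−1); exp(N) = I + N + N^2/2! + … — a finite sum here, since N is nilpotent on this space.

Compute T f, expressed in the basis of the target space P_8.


order-1 term: 4x^7 - 14x^6 + 28x^5 - 35x^4 + 28x^3 - 14x^2 + 4x - 1/2
order-2 term: 7x^6 - 42x^5 + (245/2)x^4 - 210x^3 + 217x^2 - 126x + 127/4
order-3 term: 7x^5 - (105/2)x^4 + 175x^3 - 315x^2 + 301x - 483/4
order-4 term: (35/8)x^4 - 35x^3 + (455/4)x^2 - 175x + 1701/16
order-5 term: (7/4)x^3 - (105/8)x^2 + 35x - 525/16
order-6 term: (7/16)x^2 - (21/8)x + 133/32
order-7 term: (1/16)x - 7/32
order-8 term: 1/256
the series for exp((1/2)∇) f terminates at order 8
exp((1/2)∇) f = x^8 + 4x^7 - 7x^6 - 7x^5 + (315/8)x^4 - (161/4)x^3 - (175/16)x^2 + (583/16)x - 3343/256

the image equals g(x) = x^8 + 4x^7 - 7x^6 - 7x^5 + (315/8)x^4 - (161/4)x^3 - (175/16)x^2 + (583/16)x - 3343/256
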